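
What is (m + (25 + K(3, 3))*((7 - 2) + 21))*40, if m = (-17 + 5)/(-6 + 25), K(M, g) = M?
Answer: 552800/19 ≈ 29095.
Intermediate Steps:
m = -12/19 ≈ -0.63158
(m + (25 + K(3, 3))*((7 - 2) + 21))*40 = (-12/19 + (25 + 3)*((7 - 2) + 21))*40 = (-12/19 + 28*(5 + 21))*40 = (-12/19 + 28*26)*40 = (-12/19 + 728)*40 = (13820/19)*40 = 552800/19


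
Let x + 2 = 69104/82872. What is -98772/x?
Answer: 255794787/3020 ≈ 84700.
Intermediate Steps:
x = -12080/10359 (x = -2 + 69104/82872 = -2 + 69104*(1/82872) = -2 + 8638/10359 = -12080/10359 ≈ -1.1661)
-98772/x = -98772/(-12080/10359) = -98772*(-10359/12080) = 255794787/3020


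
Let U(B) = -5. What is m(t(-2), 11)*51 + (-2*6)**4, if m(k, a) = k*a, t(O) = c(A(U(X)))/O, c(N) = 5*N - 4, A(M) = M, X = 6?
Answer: 57741/2 ≈ 28871.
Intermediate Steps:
c(N) = -4 + 5*N
t(O) = -29/O (t(O) = (-4 + 5*(-5))/O = (-4 - 25)/O = -29/O)
m(k, a) = a*k
m(t(-2), 11)*51 + (-2*6)**4 = (11*(-29/(-2)))*51 + (-2*6)**4 = (11*(-29*(-1/2)))*51 + (-12)**4 = (11*(29/2))*51 + 20736 = (319/2)*51 + 20736 = 16269/2 + 20736 = 57741/2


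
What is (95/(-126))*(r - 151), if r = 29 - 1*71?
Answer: 18335/126 ≈ 145.52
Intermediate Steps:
r = -42 (r = 29 - 71 = -42)
(95/(-126))*(r - 151) = (95/(-126))*(-42 - 151) = (95*(-1/126))*(-193) = -95/126*(-193) = 18335/126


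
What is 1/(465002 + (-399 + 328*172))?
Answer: 1/521019 ≈ 1.9193e-6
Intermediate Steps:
1/(465002 + (-399 + 328*172)) = 1/(465002 + (-399 + 56416)) = 1/(465002 + 56017) = 1/521019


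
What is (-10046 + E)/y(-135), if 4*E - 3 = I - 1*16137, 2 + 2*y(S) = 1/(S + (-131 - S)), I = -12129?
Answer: 8966557/526 ≈ 17047.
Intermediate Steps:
y(S) = -263/262 (y(S) = -1 + 1/(2*(S + (-131 - S))) = -1 + (½)/(-131) = -1 + (½)*(-1/131) = -1 - 1/262 = -263/262)
E = -28263/4 (E = ¾ + (-12129 - 1*16137)/4 = ¾ + (-12129 - 16137)/4 = ¾ + (¼)*(-28266) = ¾ - 14133/2 = -28263/4 ≈ -7065.8)
(-10046 + E)/y(-135) = (-10046 - 28263/4)/(-263/262) = -68447/4*(-262/263) = 8966557/526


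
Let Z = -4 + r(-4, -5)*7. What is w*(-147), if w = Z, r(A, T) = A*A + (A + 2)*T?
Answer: -26166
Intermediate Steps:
r(A, T) = A² + T*(2 + A) (r(A, T) = A² + (2 + A)*T = A² + T*(2 + A))
Z = 178 (Z = -4 + ((-4)² + 2*(-5) - 4*(-5))*7 = -4 + (16 - 10 + 20)*7 = -4 + 26*7 = -4 + 182 = 178)
w = 178
w*(-147) = 178*(-147) = -26166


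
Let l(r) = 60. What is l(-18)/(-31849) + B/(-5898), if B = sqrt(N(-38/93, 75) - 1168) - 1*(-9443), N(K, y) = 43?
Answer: -301103987/187845402 - 5*I*sqrt(5)/1966 ≈ -1.6029 - 0.0056868*I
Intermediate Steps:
B = 9443 + 15*I*sqrt(5) (B = sqrt(43 - 1168) - 1*(-9443) = sqrt(-1125) + 9443 = 15*I*sqrt(5) + 9443 = 9443 + 15*I*sqrt(5) ≈ 9443.0 + 33.541*I)
l(-18)/(-31849) + B/(-5898) = 60/(-31849) + (9443 + 15*I*sqrt(5))/(-5898) = 60*(-1/31849) + (9443 + 15*I*sqrt(5))*(-1/5898) = -60/31849 + (-9443/5898 - 5*I*sqrt(5)/1966) = -301103987/187845402 - 5*I*sqrt(5)/1966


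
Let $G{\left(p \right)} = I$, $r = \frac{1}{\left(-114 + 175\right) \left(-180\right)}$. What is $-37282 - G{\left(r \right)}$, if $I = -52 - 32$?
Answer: $-37198$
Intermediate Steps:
$r = - \frac{1}{10980}$ ($r = \frac{1}{61} \left(- \frac{1}{180}\right) = - \frac{1}{10980} \approx -9.1075 \cdot 10^{-5}$)
$I = -84$ ($I = -52 - 32 = -84$)
$G{\left(p \right)} = -84$
$-37282 - G{\left(r \right)} = -37282 - -84 = -37282 + 84 = -37198$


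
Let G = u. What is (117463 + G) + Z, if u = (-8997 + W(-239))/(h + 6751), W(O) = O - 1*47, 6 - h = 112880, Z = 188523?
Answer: 32472161561/106123 ≈ 3.0599e+5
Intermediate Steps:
h = -112874 (h = 6 - 1*112880 = 6 - 112880 = -112874)
W(O) = -47 + O (W(O) = O - 47 = -47 + O)
u = 9283/106123 (u = (-8997 + (-47 - 239))/(-112874 + 6751) = (-8997 - 286)/(-106123) = -9283*(-1/106123) = 9283/106123 ≈ 0.087474)
G = 9283/106123 ≈ 0.087474
(117463 + G) + Z = (117463 + 9283/106123) + 188523 = 12465535232/106123 + 188523 = 32472161561/106123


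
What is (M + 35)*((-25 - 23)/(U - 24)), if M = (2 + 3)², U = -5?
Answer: 2880/29 ≈ 99.310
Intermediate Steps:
M = 25 (M = 5² = 25)
(M + 35)*((-25 - 23)/(U - 24)) = (25 + 35)*((-25 - 23)/(-5 - 24)) = 60*(-48/(-29)) = 60*(-48*(-1/29)) = 60*(48/29) = 2880/29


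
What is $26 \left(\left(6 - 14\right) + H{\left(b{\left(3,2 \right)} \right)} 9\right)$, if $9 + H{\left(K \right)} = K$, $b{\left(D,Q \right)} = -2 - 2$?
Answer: $-3250$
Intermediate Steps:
$b{\left(D,Q \right)} = -4$ ($b{\left(D,Q \right)} = -2 - 2 = -4$)
$H{\left(K \right)} = -9 + K$
$26 \left(\left(6 - 14\right) + H{\left(b{\left(3,2 \right)} \right)} 9\right) = 26 \left(\left(6 - 14\right) + \left(-9 - 4\right) 9\right) = 26 \left(-8 - 117\right) = 26 \left(-125\right) = -3250$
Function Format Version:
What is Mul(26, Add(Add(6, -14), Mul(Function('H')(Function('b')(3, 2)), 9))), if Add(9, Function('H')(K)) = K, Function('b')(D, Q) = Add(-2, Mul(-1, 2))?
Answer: -3250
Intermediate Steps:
Function('b')(D, Q) = -4 (Function('b')(D, Q) = Add(-2, -2) = -4)
Function('H')(K) = Add(-9, K)
Mul(26, Add(Add(6, -14), Mul(Function('H')(Function('b')(3, 2)), 9))) = Mul(26, Add(Add(6, -14), Mul(Add(-9, -4), 9))) = Mul(26, Add(-8, Mul(-13, 9))) = Mul(26, Add(-8, -117)) = Mul(26, -125) = -3250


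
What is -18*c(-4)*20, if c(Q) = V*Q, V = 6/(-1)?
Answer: -8640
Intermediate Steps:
V = -6 (V = 6*(-1) = -6)
c(Q) = -6*Q
-18*c(-4)*20 = -(-108)*(-4)*20 = -18*24*20 = -432*20 = -8640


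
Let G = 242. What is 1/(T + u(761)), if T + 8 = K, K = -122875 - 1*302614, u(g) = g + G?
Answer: -1/424494 ≈ -2.3557e-6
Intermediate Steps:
u(g) = 242 + g (u(g) = g + 242 = 242 + g)
K = -425489 (K = -122875 - 302614 = -425489)
T = -425497 (T = -8 - 425489 = -425497)
1/(T + u(761)) = 1/(-425497 + (242 + 761)) = 1/(-425497 + 1003) = 1/(-424494) = -1/424494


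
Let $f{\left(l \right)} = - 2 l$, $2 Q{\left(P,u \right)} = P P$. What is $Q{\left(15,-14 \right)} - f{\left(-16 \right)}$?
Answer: $\frac{161}{2} \approx 80.5$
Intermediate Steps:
$Q{\left(P,u \right)} = \frac{P^{2}}{2}$ ($Q{\left(P,u \right)} = \frac{P P}{2} = \frac{P^{2}}{2}$)
$Q{\left(15,-14 \right)} - f{\left(-16 \right)} = \frac{15^{2}}{2} - \left(-2\right) \left(-16\right) = \frac{1}{2} \cdot 225 - 32 = \frac{225}{2} - 32 = \frac{161}{2}$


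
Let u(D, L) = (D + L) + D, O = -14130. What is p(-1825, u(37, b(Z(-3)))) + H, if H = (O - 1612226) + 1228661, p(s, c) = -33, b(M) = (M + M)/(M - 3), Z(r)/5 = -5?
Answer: -397728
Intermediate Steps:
Z(r) = -25 (Z(r) = 5*(-5) = -25)
b(M) = 2*M/(-3 + M) (b(M) = (2*M)/(-3 + M) = 2*M/(-3 + M))
u(D, L) = L + 2*D
H = -397695 (H = (-14130 - 1612226) + 1228661 = -1626356 + 1228661 = -397695)
p(-1825, u(37, b(Z(-3)))) + H = -33 - 397695 = -397728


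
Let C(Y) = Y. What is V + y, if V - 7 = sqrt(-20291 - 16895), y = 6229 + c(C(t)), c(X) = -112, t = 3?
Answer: 6124 + I*sqrt(37186) ≈ 6124.0 + 192.84*I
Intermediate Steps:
y = 6117 (y = 6229 - 112 = 6117)
V = 7 + I*sqrt(37186) (V = 7 + sqrt(-20291 - 16895) = 7 + sqrt(-37186) = 7 + I*sqrt(37186) ≈ 7.0 + 192.84*I)
V + y = (7 + I*sqrt(37186)) + 6117 = 6124 + I*sqrt(37186)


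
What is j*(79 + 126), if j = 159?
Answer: 32595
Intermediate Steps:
j*(79 + 126) = 159*(79 + 126) = 159*205 = 32595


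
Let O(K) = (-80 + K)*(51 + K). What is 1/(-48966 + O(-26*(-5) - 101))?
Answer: -1/53046 ≈ -1.8852e-5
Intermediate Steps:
1/(-48966 + O(-26*(-5) - 101)) = 1/(-48966 + (-4080 + (-26*(-5) - 101)² - 29*(-26*(-5) - 101))) = 1/(-48966 + (-4080 + (130 - 101)² - 29*(130 - 101))) = 1/(-48966 + (-4080 + 29² - 29*29)) = 1/(-48966 + (-4080 + 841 - 841)) = 1/(-48966 - 4080) = 1/(-53046) = -1/53046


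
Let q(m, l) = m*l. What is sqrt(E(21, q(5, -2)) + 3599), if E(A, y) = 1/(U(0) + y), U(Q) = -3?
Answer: sqrt(608218)/13 ≈ 59.991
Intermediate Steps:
q(m, l) = l*m
E(A, y) = 1/(-3 + y)
sqrt(E(21, q(5, -2)) + 3599) = sqrt(1/(-3 - 2*5) + 3599) = sqrt(1/(-3 - 10) + 3599) = sqrt(1/(-13) + 3599) = sqrt(-1/13 + 3599) = sqrt(46786/13) = sqrt(608218)/13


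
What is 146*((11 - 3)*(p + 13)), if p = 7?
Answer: 23360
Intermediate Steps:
146*((11 - 3)*(p + 13)) = 146*((11 - 3)*(7 + 13)) = 146*(8*20) = 146*160 = 23360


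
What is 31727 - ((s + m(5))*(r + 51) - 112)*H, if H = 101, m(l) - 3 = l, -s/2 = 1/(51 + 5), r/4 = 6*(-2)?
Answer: 1137523/28 ≈ 40626.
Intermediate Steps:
r = -48 (r = 4*(6*(-2)) = 4*(-12) = -48)
s = -1/28 (s = -2/(51 + 5) = -2/56 = -2*1/56 = -1/28 ≈ -0.035714)
m(l) = 3 + l
31727 - ((s + m(5))*(r + 51) - 112)*H = 31727 - ((-1/28 + (3 + 5))*(-48 + 51) - 112)*101 = 31727 - ((-1/28 + 8)*3 - 112)*101 = 31727 - ((223/28)*3 - 112)*101 = 31727 - (669/28 - 112)*101 = 31727 - (-2467)*101/28 = 31727 - 1*(-249167/28) = 31727 + 249167/28 = 1137523/28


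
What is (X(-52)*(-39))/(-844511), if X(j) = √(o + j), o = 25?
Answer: 117*I*√3/844511 ≈ 0.00023996*I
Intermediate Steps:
X(j) = √(25 + j)
(X(-52)*(-39))/(-844511) = (√(25 - 52)*(-39))/(-844511) = (√(-27)*(-39))*(-1/844511) = ((3*I*√3)*(-39))*(-1/844511) = -117*I*√3*(-1/844511) = 117*I*√3/844511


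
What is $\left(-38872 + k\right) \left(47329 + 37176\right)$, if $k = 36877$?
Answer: $-168587475$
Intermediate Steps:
$\left(-38872 + k\right) \left(47329 + 37176\right) = \left(-38872 + 36877\right) \left(47329 + 37176\right) = \left(-1995\right) 84505 = -168587475$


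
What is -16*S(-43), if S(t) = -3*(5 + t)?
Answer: -1824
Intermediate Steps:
S(t) = -15 - 3*t
-16*S(-43) = -16*(-15 - 3*(-43)) = -16*(-15 + 129) = -16*114 = -1824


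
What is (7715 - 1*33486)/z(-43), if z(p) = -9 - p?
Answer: -25771/34 ≈ -757.97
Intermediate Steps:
(7715 - 1*33486)/z(-43) = (7715 - 1*33486)/(-9 - 1*(-43)) = (7715 - 33486)/(-9 + 43) = -25771/34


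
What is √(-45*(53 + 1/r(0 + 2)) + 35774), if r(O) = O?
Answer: √133466/2 ≈ 182.67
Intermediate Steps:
√(-45*(53 + 1/r(0 + 2)) + 35774) = √(-45*(53 + 1/(0 + 2)) + 35774) = √(-45*(53 + 1/2) + 35774) = √(-45*(53 + ½) + 35774) = √(-45*107/2 + 35774) = √(-4815/2 + 35774) = √(66733/2) = √133466/2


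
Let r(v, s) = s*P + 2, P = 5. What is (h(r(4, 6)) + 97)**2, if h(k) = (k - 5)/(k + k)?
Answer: 38875225/4096 ≈ 9491.0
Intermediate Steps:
r(v, s) = 2 + 5*s (r(v, s) = s*5 + 2 = 5*s + 2 = 2 + 5*s)
h(k) = (-5 + k)/(2*k) (h(k) = (-5 + k)/((2*k)) = (-5 + k)*(1/(2*k)) = (-5 + k)/(2*k))
(h(r(4, 6)) + 97)**2 = ((-5 + (2 + 5*6))/(2*(2 + 5*6)) + 97)**2 = ((-5 + (2 + 30))/(2*(2 + 30)) + 97)**2 = ((1/2)*(-5 + 32)/32 + 97)**2 = ((1/2)*(1/32)*27 + 97)**2 = (27/64 + 97)**2 = (6235/64)**2 = 38875225/4096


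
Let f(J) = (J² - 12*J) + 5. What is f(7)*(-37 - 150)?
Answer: 5610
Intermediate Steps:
f(J) = 5 + J² - 12*J
f(7)*(-37 - 150) = (5 + 7² - 12*7)*(-37 - 150) = (5 + 49 - 84)*(-187) = -30*(-187) = 5610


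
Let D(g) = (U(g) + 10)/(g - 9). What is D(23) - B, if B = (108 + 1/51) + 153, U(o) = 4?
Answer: -13261/51 ≈ -260.02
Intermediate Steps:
D(g) = 14/(-9 + g) (D(g) = (4 + 10)/(g - 9) = 14/(-9 + g))
B = 13312/51 (B = (108 + 1/51) + 153 = 5509/51 + 153 = 13312/51 ≈ 261.02)
D(23) - B = 14/(-9 + 23) - 1*13312/51 = 14/14 - 13312/51 = 14*(1/14) - 13312/51 = 1 - 13312/51 = -13261/51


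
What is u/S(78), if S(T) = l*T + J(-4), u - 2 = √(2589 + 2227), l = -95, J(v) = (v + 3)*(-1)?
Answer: -2/7409 - 4*√301/7409 ≈ -0.0096366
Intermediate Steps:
J(v) = -3 - v (J(v) = (3 + v)*(-1) = -3 - v)
u = 2 + 4*√301 (u = 2 + √(2589 + 2227) = 2 + √4816 = 2 + 4*√301 ≈ 71.397)
S(T) = 1 - 95*T (S(T) = -95*T + (-3 - 1*(-4)) = -95*T + (-3 + 4) = -95*T + 1 = 1 - 95*T)
u/S(78) = (2 + 4*√301)/(1 - 95*78) = (2 + 4*√301)/(1 - 7410) = (2 + 4*√301)/(-7409) = (2 + 4*√301)*(-1/7409) = -2/7409 - 4*√301/7409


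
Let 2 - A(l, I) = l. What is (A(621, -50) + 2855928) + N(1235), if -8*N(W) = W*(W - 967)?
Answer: 5627873/2 ≈ 2.8139e+6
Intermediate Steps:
A(l, I) = 2 - l
N(W) = -W*(-967 + W)/8 (N(W) = -W*(W - 967)/8 = -W*(-967 + W)/8)
(A(621, -50) + 2855928) + N(1235) = ((2 - 1*621) + 2855928) + (⅛)*1235*(967 - 1*1235) = ((2 - 621) + 2855928) + (⅛)*1235*(967 - 1235) = (-619 + 2855928) + (⅛)*1235*(-268) = 2855309 - 82745/2 = 5627873/2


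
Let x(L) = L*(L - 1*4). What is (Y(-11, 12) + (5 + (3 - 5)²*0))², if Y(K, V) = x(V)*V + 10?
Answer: 1361889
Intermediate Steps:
x(L) = L*(-4 + L) (x(L) = L*(L - 4) = L*(-4 + L))
Y(K, V) = 10 + V²*(-4 + V) (Y(K, V) = (V*(-4 + V))*V + 10 = V²*(-4 + V) + 10 = 10 + V²*(-4 + V))
(Y(-11, 12) + (5 + (3 - 5)²*0))² = ((10 + 12²*(-4 + 12)) + (5 + (3 - 5)²*0))² = ((10 + 144*8) + (5 + (-2)²*0))² = ((10 + 1152) + (5 + 4*0))² = (1162 + (5 + 0))² = (1162 + 5)² = 1167² = 1361889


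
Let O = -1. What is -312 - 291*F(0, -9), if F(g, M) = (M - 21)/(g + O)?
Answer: -9042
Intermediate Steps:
F(g, M) = (-21 + M)/(-1 + g) (F(g, M) = (M - 21)/(g - 1) = (-21 + M)/(-1 + g))
-312 - 291*F(0, -9) = -312 - 291*(-21 - 9)/(-1 + 0) = -312 - 291*(-30)/(-1) = -312 - (-291)*(-30) = -312 - 291*30 = -312 - 8730 = -9042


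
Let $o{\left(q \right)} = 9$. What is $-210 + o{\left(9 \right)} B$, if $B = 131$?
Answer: $969$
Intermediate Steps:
$-210 + o{\left(9 \right)} B = -210 + 9 \cdot 131 = -210 + 1179 = 969$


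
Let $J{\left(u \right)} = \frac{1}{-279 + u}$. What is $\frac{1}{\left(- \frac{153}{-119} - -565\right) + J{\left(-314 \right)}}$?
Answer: $\frac{4151}{2350645} \approx 0.0017659$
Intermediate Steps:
$\frac{1}{\left(- \frac{153}{-119} - -565\right) + J{\left(-314 \right)}} = \frac{1}{\left(- \frac{153}{-119} - -565\right) + \frac{1}{-279 - 314}} = \frac{1}{\left(\left(-153\right) \left(- \frac{1}{119}\right) + 565\right) + \frac{1}{-593}} = \frac{1}{\left(\frac{9}{7} + 565\right) - \frac{1}{593}} = \frac{1}{\frac{3964}{7} - \frac{1}{593}} = \frac{1}{\frac{2350645}{4151}} = \frac{4151}{2350645}$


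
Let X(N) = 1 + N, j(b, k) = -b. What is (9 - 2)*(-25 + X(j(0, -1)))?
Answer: -168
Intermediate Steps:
(9 - 2)*(-25 + X(j(0, -1))) = (9 - 2)*(-25 + (1 - 1*0)) = 7*(-25 + (1 + 0)) = 7*(-25 + 1) = 7*(-24) = -168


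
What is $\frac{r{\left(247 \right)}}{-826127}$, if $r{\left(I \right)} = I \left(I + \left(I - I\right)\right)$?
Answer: $- \frac{61009}{826127} \approx -0.073849$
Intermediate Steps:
$r{\left(I \right)} = I^{2}$ ($r{\left(I \right)} = I \left(I + 0\right) = I I = I^{2}$)
$\frac{r{\left(247 \right)}}{-826127} = \frac{247^{2}}{-826127} = 61009 \left(- \frac{1}{826127}\right) = - \frac{61009}{826127}$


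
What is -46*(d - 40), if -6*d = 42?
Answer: 2162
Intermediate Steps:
d = -7 (d = -⅙*42 = -7)
-46*(d - 40) = -46*(-7 - 40) = -46*(-47) = 2162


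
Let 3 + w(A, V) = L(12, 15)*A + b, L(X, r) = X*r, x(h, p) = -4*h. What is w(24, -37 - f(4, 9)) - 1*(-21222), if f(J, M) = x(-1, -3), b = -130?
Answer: 25409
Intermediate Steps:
f(J, M) = 4 (f(J, M) = -4*(-1) = 4)
w(A, V) = -133 + 180*A (w(A, V) = -3 + ((12*15)*A - 130) = -3 + (180*A - 130) = -3 + (-130 + 180*A) = -133 + 180*A)
w(24, -37 - f(4, 9)) - 1*(-21222) = (-133 + 180*24) - 1*(-21222) = (-133 + 4320) + 21222 = 4187 + 21222 = 25409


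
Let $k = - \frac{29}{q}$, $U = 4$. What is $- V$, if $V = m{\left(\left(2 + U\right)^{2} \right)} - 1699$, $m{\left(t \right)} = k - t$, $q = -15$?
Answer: $\frac{25996}{15} \approx 1733.1$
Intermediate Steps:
$k = \frac{29}{15}$ ($k = - \frac{29}{-15} = \left(-29\right) \left(- \frac{1}{15}\right) = \frac{29}{15} \approx 1.9333$)
$m{\left(t \right)} = \frac{29}{15} - t$
$V = - \frac{25996}{15}$ ($V = \left(\frac{29}{15} - \left(2 + 4\right)^{2}\right) - 1699 = \left(\frac{29}{15} - 6^{2}\right) - 1699 = \left(\frac{29}{15} - 36\right) - 1699 = - \frac{511}{15} - 1699 = - \frac{25996}{15} \approx -1733.1$)
$- V = \left(-1\right) \left(- \frac{25996}{15}\right) = \frac{25996}{15}$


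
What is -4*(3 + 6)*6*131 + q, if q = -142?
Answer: -28438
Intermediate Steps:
-4*(3 + 6)*6*131 + q = -4*(3 + 6)*6*131 - 142 = -36*6*131 - 142 = -4*54*131 - 142 = -216*131 - 142 = -28296 - 142 = -28438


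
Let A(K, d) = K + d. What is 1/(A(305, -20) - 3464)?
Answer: -1/3179 ≈ -0.00031456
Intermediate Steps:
1/(A(305, -20) - 3464) = 1/((305 - 20) - 3464) = 1/(285 - 3464) = 1/(-3179) = -1/3179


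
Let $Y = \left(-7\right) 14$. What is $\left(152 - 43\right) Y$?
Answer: $-10682$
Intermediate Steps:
$Y = -98$
$\left(152 - 43\right) Y = \left(152 - 43\right) \left(-98\right) = 109 \left(-98\right) = -10682$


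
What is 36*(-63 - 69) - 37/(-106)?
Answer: -503675/106 ≈ -4751.6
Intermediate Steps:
36*(-63 - 69) - 37/(-106) = 36*(-132) - 37*(-1/106) = -4752 + 37/106 = -503675/106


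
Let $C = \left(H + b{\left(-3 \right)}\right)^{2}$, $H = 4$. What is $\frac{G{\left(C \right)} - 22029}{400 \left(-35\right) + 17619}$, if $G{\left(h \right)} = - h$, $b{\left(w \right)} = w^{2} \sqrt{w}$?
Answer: $- \frac{1982}{329} - \frac{72 i \sqrt{3}}{3619} \approx -6.0243 - 0.034459 i$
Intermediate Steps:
$b{\left(w \right)} = w^{\frac{5}{2}}$
$C = \left(4 + 9 i \sqrt{3}\right)^{2}$ ($C = \left(4 + \left(-3\right)^{\frac{5}{2}}\right)^{2} = \left(4 + 9 i \sqrt{3}\right)^{2} \approx -227.0 + 124.71 i$)
$\frac{G{\left(C \right)} - 22029}{400 \left(-35\right) + 17619} = \frac{- (-227 + 72 i \sqrt{3}) - 22029}{400 \left(-35\right) + 17619} = \frac{\left(227 - 72 i \sqrt{3}\right) - 22029}{-14000 + 17619} = \frac{-21802 - 72 i \sqrt{3}}{3619} = \left(-21802 - 72 i \sqrt{3}\right) \frac{1}{3619} = - \frac{1982}{329} - \frac{72 i \sqrt{3}}{3619}$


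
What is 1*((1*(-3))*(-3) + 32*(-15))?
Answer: -471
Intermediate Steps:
1*((1*(-3))*(-3) + 32*(-15)) = 1*(-3*(-3) - 480) = 1*(9 - 480) = 1*(-471) = -471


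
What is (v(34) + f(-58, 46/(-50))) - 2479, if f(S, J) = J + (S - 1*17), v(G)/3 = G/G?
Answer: -63798/25 ≈ -2551.9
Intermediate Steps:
v(G) = 3 (v(G) = 3*(G/G) = 3*1 = 3)
f(S, J) = -17 + J + S (f(S, J) = J + (S - 17) = J + (-17 + S) = -17 + J + S)
(v(34) + f(-58, 46/(-50))) - 2479 = (3 + (-17 + 46/(-50) - 58)) - 2479 = (3 + (-17 + 46*(-1/50) - 58)) - 2479 = (3 + (-17 - 23/25 - 58)) - 2479 = (3 - 1898/25) - 2479 = -1823/25 - 2479 = -63798/25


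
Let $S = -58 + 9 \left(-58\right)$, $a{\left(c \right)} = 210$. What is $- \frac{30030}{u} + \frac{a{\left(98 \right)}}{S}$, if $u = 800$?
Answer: $- \frac{87927}{2320} \approx -37.9$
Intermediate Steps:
$S = -580$ ($S = -58 - 522 = -580$)
$- \frac{30030}{u} + \frac{a{\left(98 \right)}}{S} = - \frac{30030}{800} + \frac{210}{-580} = \left(-30030\right) \frac{1}{800} + 210 \left(- \frac{1}{580}\right) = - \frac{3003}{80} - \frac{21}{58} = - \frac{87927}{2320}$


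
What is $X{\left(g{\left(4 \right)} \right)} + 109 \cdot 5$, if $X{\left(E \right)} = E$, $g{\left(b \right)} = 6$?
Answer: $551$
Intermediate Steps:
$X{\left(g{\left(4 \right)} \right)} + 109 \cdot 5 = 6 + 109 \cdot 5 = 6 + 545 = 551$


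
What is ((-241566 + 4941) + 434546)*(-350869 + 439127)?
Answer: 17468111618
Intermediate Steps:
((-241566 + 4941) + 434546)*(-350869 + 439127) = (-236625 + 434546)*88258 = 197921*88258 = 17468111618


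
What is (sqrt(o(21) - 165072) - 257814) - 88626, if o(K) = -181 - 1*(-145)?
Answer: -346440 + 2*I*sqrt(41277) ≈ -3.4644e+5 + 406.33*I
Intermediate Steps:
o(K) = -36 (o(K) = -181 + 145 = -36)
(sqrt(o(21) - 165072) - 257814) - 88626 = (sqrt(-36 - 165072) - 257814) - 88626 = (sqrt(-165108) - 257814) - 88626 = (2*I*sqrt(41277) - 257814) - 88626 = (-257814 + 2*I*sqrt(41277)) - 88626 = -346440 + 2*I*sqrt(41277)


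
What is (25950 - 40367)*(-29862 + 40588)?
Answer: -154636742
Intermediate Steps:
(25950 - 40367)*(-29862 + 40588) = -14417*10726 = -154636742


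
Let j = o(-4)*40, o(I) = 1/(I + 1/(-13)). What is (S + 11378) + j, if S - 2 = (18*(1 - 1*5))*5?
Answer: 583540/53 ≈ 11010.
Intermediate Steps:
o(I) = 1/(-1/13 + I) (o(I) = 1/(I - 1/13) = 1/(-1/13 + I))
S = -358 (S = 2 + (18*(1 - 1*5))*5 = 2 + (18*(1 - 5))*5 = 2 + (18*(-4))*5 = 2 - 72*5 = 2 - 360 = -358)
j = -520/53 (j = (13/(-1 + 13*(-4)))*40 = (13/(-1 - 52))*40 = (13/(-53))*40 = (13*(-1/53))*40 = -13/53*40 = -520/53 ≈ -9.8113)
(S + 11378) + j = (-358 + 11378) - 520/53 = 11020 - 520/53 = 583540/53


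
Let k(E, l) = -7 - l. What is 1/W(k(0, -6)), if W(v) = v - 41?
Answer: -1/42 ≈ -0.023810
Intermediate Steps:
W(v) = -41 + v
1/W(k(0, -6)) = 1/(-41 + (-7 - 1*(-6))) = 1/(-41 + (-7 + 6)) = 1/(-41 - 1) = 1/(-42) = -1/42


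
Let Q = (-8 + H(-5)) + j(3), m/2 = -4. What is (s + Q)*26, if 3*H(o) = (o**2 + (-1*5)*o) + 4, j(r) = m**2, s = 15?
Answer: 2314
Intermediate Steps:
m = -8 (m = 2*(-4) = -8)
j(r) = 64 (j(r) = (-8)**2 = 64)
H(o) = 4/3 - 5*o/3 + o**2/3 (H(o) = ((o**2 + (-1*5)*o) + 4)/3 = ((o**2 - 5*o) + 4)/3 = (4 + o**2 - 5*o)/3 = 4/3 - 5*o/3 + o**2/3)
Q = 74 (Q = (-8 + (4/3 - 5/3*(-5) + (1/3)*(-5)**2)) + 64 = (-8 + (4/3 + 25/3 + (1/3)*25)) + 64 = (-8 + (4/3 + 25/3 + 25/3)) + 64 = (-8 + 18) + 64 = 10 + 64 = 74)
(s + Q)*26 = (15 + 74)*26 = 89*26 = 2314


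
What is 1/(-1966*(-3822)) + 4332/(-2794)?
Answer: -16275435235/10497130644 ≈ -1.5505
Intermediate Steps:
1/(-1966*(-3822)) + 4332/(-2794) = -1/1966*(-1/3822) + 4332*(-1/2794) = 1/7514052 - 2166/1397 = -16275435235/10497130644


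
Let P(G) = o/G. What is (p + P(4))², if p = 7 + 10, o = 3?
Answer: 5041/16 ≈ 315.06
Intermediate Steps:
p = 17
P(G) = 3/G
(p + P(4))² = (17 + 3/4)² = (17 + 3*(¼))² = (17 + ¾)² = (71/4)² = 5041/16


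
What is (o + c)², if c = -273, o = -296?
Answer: 323761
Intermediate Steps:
(o + c)² = (-296 - 273)² = (-569)² = 323761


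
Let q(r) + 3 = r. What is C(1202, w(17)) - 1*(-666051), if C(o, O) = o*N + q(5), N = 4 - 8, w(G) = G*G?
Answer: 661245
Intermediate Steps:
q(r) = -3 + r
w(G) = G**2
N = -4
C(o, O) = 2 - 4*o (C(o, O) = o*(-4) + (-3 + 5) = -4*o + 2 = 2 - 4*o)
C(1202, w(17)) - 1*(-666051) = (2 - 4*1202) - 1*(-666051) = (2 - 4808) + 666051 = -4806 + 666051 = 661245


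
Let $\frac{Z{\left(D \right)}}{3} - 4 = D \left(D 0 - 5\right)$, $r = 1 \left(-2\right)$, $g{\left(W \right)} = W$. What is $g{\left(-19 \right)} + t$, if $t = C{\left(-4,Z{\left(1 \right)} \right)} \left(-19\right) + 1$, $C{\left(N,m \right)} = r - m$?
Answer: $-37$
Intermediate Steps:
$r = -2$
$Z{\left(D \right)} = 12 - 15 D$ ($Z{\left(D \right)} = 12 + 3 D \left(D 0 - 5\right) = 12 + 3 D \left(0 - 5\right) = 12 + 3 D \left(-5\right) = 12 + 3 \left(- 5 D\right) = 12 - 15 D$)
$C{\left(N,m \right)} = -2 - m$
$t = -18$ ($t = \left(-2 - \left(12 - 15\right)\right) \left(-19\right) + 1 = \left(-2 - -3\right) \left(-19\right) + 1 = \left(-2 + 3\right) \left(-19\right) + 1 = 1 \left(-19\right) + 1 = -19 + 1 = -18$)
$g{\left(-19 \right)} + t = -19 - 18 = -37$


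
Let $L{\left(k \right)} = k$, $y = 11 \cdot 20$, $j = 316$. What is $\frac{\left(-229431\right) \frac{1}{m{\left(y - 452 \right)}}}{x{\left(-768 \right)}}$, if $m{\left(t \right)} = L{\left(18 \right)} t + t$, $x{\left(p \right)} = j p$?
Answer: $- \frac{76477}{356589568} \approx -0.00021447$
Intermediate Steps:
$y = 220$
$x{\left(p \right)} = 316 p$
$m{\left(t \right)} = 19 t$ ($m{\left(t \right)} = 18 t + t = 19 t$)
$\frac{\left(-229431\right) \frac{1}{m{\left(y - 452 \right)}}}{x{\left(-768 \right)}} = \frac{\left(-229431\right) \frac{1}{19 \left(220 - 452\right)}}{316 \left(-768\right)} = \frac{\left(-229431\right) \frac{1}{19 \left(-232\right)}}{-242688} = - \frac{229431}{-4408} \left(- \frac{1}{242688}\right) = \left(-229431\right) \left(- \frac{1}{4408}\right) \left(- \frac{1}{242688}\right) = \frac{229431}{4408} \left(- \frac{1}{242688}\right) = - \frac{76477}{356589568}$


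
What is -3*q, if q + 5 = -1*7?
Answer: 36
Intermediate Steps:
q = -12 (q = -5 - 1*7 = -5 - 7 = -12)
-3*q = -3*(-12) = 36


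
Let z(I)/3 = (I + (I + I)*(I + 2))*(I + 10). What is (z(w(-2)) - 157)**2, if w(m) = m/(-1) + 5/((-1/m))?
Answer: 520341721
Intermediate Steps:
w(m) = -6*m (w(m) = m*(-1) + 5*(-m) = -m - 5*m = -6*m)
z(I) = 3*(10 + I)*(I + 2*I*(2 + I)) (z(I) = 3*((I + (I + I)*(I + 2))*(I + 10)) = 3*((I + (2*I)*(2 + I))*(10 + I)) = 3*((I + 2*I*(2 + I))*(10 + I)) = 3*((10 + I)*(I + 2*I*(2 + I))) = 3*(10 + I)*(I + 2*I*(2 + I)))
(z(w(-2)) - 157)**2 = (3*(-6*(-2))*(50 + 2*(-6*(-2))**2 + 25*(-6*(-2))) - 157)**2 = (3*12*(50 + 2*12**2 + 25*12) - 157)**2 = (3*12*(50 + 2*144 + 300) - 157)**2 = (3*12*(50 + 288 + 300) - 157)**2 = (3*12*638 - 157)**2 = (22968 - 157)**2 = 22811**2 = 520341721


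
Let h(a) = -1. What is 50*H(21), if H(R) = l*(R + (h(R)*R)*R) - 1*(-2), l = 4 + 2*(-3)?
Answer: 42100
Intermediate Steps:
l = -2 (l = 4 - 6 = -2)
H(R) = 2 - 2*R + 2*R**2 (H(R) = -2*(R + (-R)*R) - 1*(-2) = -2*(R - R**2) + 2 = (-2*R + 2*R**2) + 2 = 2 - 2*R + 2*R**2)
50*H(21) = 50*(2 - 2*21 + 2*21**2) = 50*(2 - 42 + 2*441) = 50*(2 - 42 + 882) = 50*842 = 42100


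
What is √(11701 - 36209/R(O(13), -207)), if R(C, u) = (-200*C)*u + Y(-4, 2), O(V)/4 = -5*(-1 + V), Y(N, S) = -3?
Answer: 4*√72198231539728371/9936003 ≈ 108.17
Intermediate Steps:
O(V) = 20 - 20*V (O(V) = 4*(-5*(-1 + V)) = 4*(5 - 5*V) = 20 - 20*V)
R(C, u) = -3 - 200*C*u (R(C, u) = (-200*C)*u - 3 = -200*C*u - 3 = -3 - 200*C*u)
√(11701 - 36209/R(O(13), -207)) = √(11701 - 36209/(-3 - 200*(20 - 20*13)*(-207))) = √(11701 - 36209/(-3 - 200*(20 - 260)*(-207))) = √(11701 - 36209/(-3 - 200*(-240)*(-207))) = √(11701 - 36209/(-3 - 9936000)) = √(11701 - 36209/(-9936003)) = √(11701 - 36209*(-1/9936003)) = √(11701 + 36209/9936003) = √(116261207312/9936003) = 4*√72198231539728371/9936003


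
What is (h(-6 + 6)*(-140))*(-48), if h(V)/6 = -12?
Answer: -483840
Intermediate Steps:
h(V) = -72 (h(V) = 6*(-12) = -72)
(h(-6 + 6)*(-140))*(-48) = -72*(-140)*(-48) = 10080*(-48) = -483840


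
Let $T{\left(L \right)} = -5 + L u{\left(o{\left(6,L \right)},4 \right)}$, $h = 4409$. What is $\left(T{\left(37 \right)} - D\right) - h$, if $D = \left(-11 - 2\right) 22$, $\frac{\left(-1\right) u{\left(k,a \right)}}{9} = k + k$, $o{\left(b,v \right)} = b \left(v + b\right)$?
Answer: $-175956$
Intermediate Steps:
$o{\left(b,v \right)} = b \left(b + v\right)$
$u{\left(k,a \right)} = - 18 k$ ($u{\left(k,a \right)} = - 9 \left(k + k\right) = - 9 \cdot 2 k = - 18 k$)
$T{\left(L \right)} = -5 + L \left(-648 - 108 L\right)$ ($T{\left(L \right)} = -5 + L \left(- 18 \cdot 6 \left(6 + L\right)\right) = -5 + L \left(- 18 \left(36 + 6 L\right)\right) = -5 + L \left(-648 - 108 L\right)$)
$D = -286$ ($D = \left(-13\right) 22 = -286$)
$\left(T{\left(37 \right)} - D\right) - h = \left(\left(-5 - 3996 \left(6 + 37\right)\right) - -286\right) - 4409 = \left(\left(-5 - 3996 \cdot 43\right) + 286\right) - 4409 = \left(\left(-5 - 171828\right) + 286\right) - 4409 = \left(-171833 + 286\right) - 4409 = -171547 - 4409 = -175956$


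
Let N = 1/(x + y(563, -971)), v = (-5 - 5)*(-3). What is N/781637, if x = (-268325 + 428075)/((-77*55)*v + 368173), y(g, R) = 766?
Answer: 241123/144493390807616 ≈ 1.6687e-9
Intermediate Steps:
v = 30 (v = -10*(-3) = 30)
x = 159750/241123 (x = (-268325 + 428075)/(-77*55*30 + 368173) = 159750/(-4235*30 + 368173) = 159750/(-127050 + 368173) = 159750/241123 ≈ 0.66253)
N = 241123/184859968 (N = 1/(159750/241123 + 766) = 1/(184859968/241123) = 241123/184859968 ≈ 0.0013044)
N/781637 = (241123/184859968)/781637 = (241123/184859968)*(1/781637) = 241123/144493390807616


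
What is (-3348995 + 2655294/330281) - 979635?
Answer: -1429661589736/330281 ≈ -4.3286e+6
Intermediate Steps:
(-3348995 + 2655294/330281) - 979635 = -1106106762301/330281 - 979635 = -1429661589736/330281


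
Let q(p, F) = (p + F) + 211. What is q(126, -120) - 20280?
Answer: -20063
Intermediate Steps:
q(p, F) = 211 + F + p (q(p, F) = (F + p) + 211 = 211 + F + p)
q(126, -120) - 20280 = (211 - 120 + 126) - 20280 = 217 - 20280 = -20063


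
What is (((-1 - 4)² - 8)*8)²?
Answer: 18496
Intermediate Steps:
(((-1 - 4)² - 8)*8)² = (((-5)² - 8)*8)² = ((25 - 8)*8)² = (17*8)² = 136² = 18496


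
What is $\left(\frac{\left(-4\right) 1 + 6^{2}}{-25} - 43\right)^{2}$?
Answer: $\frac{1225449}{625} \approx 1960.7$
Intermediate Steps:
$\left(\frac{\left(-4\right) 1 + 6^{2}}{-25} - 43\right)^{2} = \left(\left(-4 + 36\right) \left(- \frac{1}{25}\right) - 43\right)^{2} = \left(32 \left(- \frac{1}{25}\right) - 43\right)^{2} = \left(- \frac{32}{25} - 43\right)^{2} = \left(- \frac{1107}{25}\right)^{2} = \frac{1225449}{625}$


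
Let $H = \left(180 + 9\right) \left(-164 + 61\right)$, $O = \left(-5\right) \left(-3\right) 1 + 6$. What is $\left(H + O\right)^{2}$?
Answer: $378146916$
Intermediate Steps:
$O = 21$ ($O = 15 \cdot 1 + 6 = 15 + 6 = 21$)
$H = -19467$ ($H = 189 \left(-103\right) = -19467$)
$\left(H + O\right)^{2} = \left(-19467 + 21\right)^{2} = \left(-19446\right)^{2} = 378146916$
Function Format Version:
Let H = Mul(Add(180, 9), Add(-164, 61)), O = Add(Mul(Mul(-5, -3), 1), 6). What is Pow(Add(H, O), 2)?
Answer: 378146916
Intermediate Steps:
O = 21 (O = Add(Mul(15, 1), 6) = Add(15, 6) = 21)
H = -19467 (H = Mul(189, -103) = -19467)
Pow(Add(H, O), 2) = Pow(Add(-19467, 21), 2) = Pow(-19446, 2) = 378146916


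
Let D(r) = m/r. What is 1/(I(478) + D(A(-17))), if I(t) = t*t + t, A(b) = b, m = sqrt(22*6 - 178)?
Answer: 33085009/7575209830681 + 17*I*sqrt(46)/15150419661362 ≈ 4.3675e-6 + 7.6103e-12*I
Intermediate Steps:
m = I*sqrt(46) (m = sqrt(132 - 178) = sqrt(-46) = I*sqrt(46) ≈ 6.7823*I)
I(t) = t + t**2 (I(t) = t**2 + t = t + t**2)
D(r) = I*sqrt(46)/r (D(r) = (I*sqrt(46))/r = I*sqrt(46)/r)
1/(I(478) + D(A(-17))) = 1/(478*(1 + 478) + I*sqrt(46)/(-17)) = 1/(478*479 + I*sqrt(46)*(-1/17)) = 1/(228962 - I*sqrt(46)/17)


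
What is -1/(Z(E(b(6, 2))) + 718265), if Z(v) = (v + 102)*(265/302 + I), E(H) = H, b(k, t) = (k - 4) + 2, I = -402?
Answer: -151/102037648 ≈ -1.4798e-6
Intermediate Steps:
b(k, t) = -2 + k (b(k, t) = (-4 + k) + 2 = -2 + k)
Z(v) = -6178089/151 - 121139*v/302 (Z(v) = (v + 102)*(265/302 - 402) = (102 + v)*(265*(1/302) - 402) = (102 + v)*(265/302 - 402) = (102 + v)*(-121139/302) = -6178089/151 - 121139*v/302)
-1/(Z(E(b(6, 2))) + 718265) = -1/((-6178089/151 - 121139*(-2 + 6)/302) + 718265) = -1/((-6178089/151 - 121139/302*4) + 718265) = -1/((-6178089/151 - 242278/151) + 718265) = -1/(-6420367/151 + 718265) = -1/102037648/151 = -1*151/102037648 = -151/102037648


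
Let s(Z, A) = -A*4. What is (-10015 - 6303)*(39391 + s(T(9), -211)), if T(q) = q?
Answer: -656554730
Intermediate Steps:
s(Z, A) = -4*A
(-10015 - 6303)*(39391 + s(T(9), -211)) = (-10015 - 6303)*(39391 - 4*(-211)) = -16318*(39391 + 844) = -16318*40235 = -656554730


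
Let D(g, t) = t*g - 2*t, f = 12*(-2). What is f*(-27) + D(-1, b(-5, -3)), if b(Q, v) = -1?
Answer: 651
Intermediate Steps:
f = -24
D(g, t) = -2*t + g*t (D(g, t) = g*t - 2*t = -2*t + g*t)
f*(-27) + D(-1, b(-5, -3)) = -24*(-27) - (-2 - 1) = 648 - 1*(-3) = 648 + 3 = 651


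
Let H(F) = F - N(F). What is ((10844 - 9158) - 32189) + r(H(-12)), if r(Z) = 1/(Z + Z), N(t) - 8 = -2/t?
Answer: -3690866/121 ≈ -30503.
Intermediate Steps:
N(t) = 8 - 2/t
H(F) = -8 + F + 2/F (H(F) = F - (8 - 2/F) = F + (-8 + 2/F) = -8 + F + 2/F)
r(Z) = 1/(2*Z)
((10844 - 9158) - 32189) + r(H(-12)) = ((10844 - 9158) - 32189) + 1/(2*(-8 - 12 + 2/(-12))) = (1686 - 32189) + 1/(2*(-8 - 12 + 2*(-1/12))) = -30503 + 1/(2*(-8 - 12 - ⅙)) = -30503 + 1/(2*(-121/6)) = -30503 + (½)*(-6/121) = -30503 - 3/121 = -3690866/121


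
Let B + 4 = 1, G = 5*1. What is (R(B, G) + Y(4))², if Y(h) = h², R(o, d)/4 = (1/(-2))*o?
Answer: 484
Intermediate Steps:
G = 5
B = -3 (B = -4 + 1 = -3)
R(o, d) = -2*o (R(o, d) = 4*((1/(-2))*o) = 4*((1*(-½))*o) = 4*(-o/2) = -2*o)
(R(B, G) + Y(4))² = (-2*(-3) + 4²)² = (6 + 16)² = 22² = 484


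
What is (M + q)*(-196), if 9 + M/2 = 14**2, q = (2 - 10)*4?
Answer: -67032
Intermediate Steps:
q = -32 (q = -8*4 = -32)
M = 374 (M = -18 + 2*14**2 = -18 + 2*196 = -18 + 392 = 374)
(M + q)*(-196) = (374 - 32)*(-196) = 342*(-196) = -67032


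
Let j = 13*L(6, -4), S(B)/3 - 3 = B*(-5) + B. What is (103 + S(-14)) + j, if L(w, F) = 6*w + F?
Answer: 696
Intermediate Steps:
L(w, F) = F + 6*w
S(B) = 9 - 12*B (S(B) = 9 + 3*(B*(-5) + B) = 9 + 3*(-5*B + B) = 9 + 3*(-4*B) = 9 - 12*B)
j = 416 (j = 13*(-4 + 6*6) = 13*(-4 + 36) = 13*32 = 416)
(103 + S(-14)) + j = (103 + (9 - 12*(-14))) + 416 = (103 + (9 + 168)) + 416 = (103 + 177) + 416 = 280 + 416 = 696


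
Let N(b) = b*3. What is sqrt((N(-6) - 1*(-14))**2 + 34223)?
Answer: sqrt(34239) ≈ 185.04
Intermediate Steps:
N(b) = 3*b
sqrt((N(-6) - 1*(-14))**2 + 34223) = sqrt((3*(-6) - 1*(-14))**2 + 34223) = sqrt((-18 + 14)**2 + 34223) = sqrt((-4)**2 + 34223) = sqrt(16 + 34223) = sqrt(34239)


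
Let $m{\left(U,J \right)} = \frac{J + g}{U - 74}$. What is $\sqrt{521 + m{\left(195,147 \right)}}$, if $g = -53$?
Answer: $\frac{3 \sqrt{7015}}{11} \approx 22.842$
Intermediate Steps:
$m{\left(U,J \right)} = \frac{-53 + J}{-74 + U}$ ($m{\left(U,J \right)} = \frac{J - 53}{U - 74} = \frac{-53 + J}{-74 + U}$)
$\sqrt{521 + m{\left(195,147 \right)}} = \sqrt{521 + \frac{-53 + 147}{-74 + 195}} = \sqrt{521 + \frac{1}{121} \cdot 94} = \sqrt{521 + \frac{94}{121}} = \sqrt{\frac{63135}{121}} = \frac{3 \sqrt{7015}}{11}$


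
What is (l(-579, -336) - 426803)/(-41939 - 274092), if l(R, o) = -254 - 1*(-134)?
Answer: 426923/316031 ≈ 1.3509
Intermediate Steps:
l(R, o) = -120 (l(R, o) = -254 + 134 = -120)
(l(-579, -336) - 426803)/(-41939 - 274092) = (-120 - 426803)/(-41939 - 274092) = -426923/(-316031) = -426923*(-1/316031) = 426923/316031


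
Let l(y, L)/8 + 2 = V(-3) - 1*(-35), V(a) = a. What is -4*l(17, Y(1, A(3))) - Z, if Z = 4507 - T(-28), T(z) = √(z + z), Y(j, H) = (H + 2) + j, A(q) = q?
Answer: -5467 + 2*I*√14 ≈ -5467.0 + 7.4833*I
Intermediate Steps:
Y(j, H) = 2 + H + j (Y(j, H) = (2 + H) + j = 2 + H + j)
T(z) = √2*√z (T(z) = √(2*z) = √2*√z)
l(y, L) = 240 (l(y, L) = -16 + 8*(-3 - 1*(-35)) = -16 + 8*(-3 + 35) = -16 + 8*32 = -16 + 256 = 240)
Z = 4507 - 2*I*√14 (Z = 4507 - √2*√(-28) = 4507 - √2*2*I*√7 = 4507 - 2*I*√14 ≈ 4507.0 - 7.4833*I)
-4*l(17, Y(1, A(3))) - Z = -4*240 - (4507 - 2*I*√14) = -960 + (-4507 + 2*I*√14) = -5467 + 2*I*√14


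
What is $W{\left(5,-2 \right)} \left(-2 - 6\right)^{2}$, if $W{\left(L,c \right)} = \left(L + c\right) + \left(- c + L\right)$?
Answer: $640$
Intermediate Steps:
$W{\left(L,c \right)} = 2 L$ ($W{\left(L,c \right)} = \left(L + c\right) + \left(L - c\right) = 2 L$)
$W{\left(5,-2 \right)} \left(-2 - 6\right)^{2} = 2 \cdot 5 \left(-2 - 6\right)^{2} = 10 \left(-8\right)^{2} = 10 \cdot 64 = 640$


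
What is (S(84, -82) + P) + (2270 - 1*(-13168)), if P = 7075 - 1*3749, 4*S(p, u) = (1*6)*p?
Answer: 18890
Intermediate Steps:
S(p, u) = 3*p/2 (S(p, u) = ((1*6)*p)/4 = (6*p)/4 = 3*p/2)
P = 3326 (P = 7075 - 3749 = 3326)
(S(84, -82) + P) + (2270 - 1*(-13168)) = ((3/2)*84 + 3326) + (2270 - 1*(-13168)) = (126 + 3326) + (2270 + 13168) = 3452 + 15438 = 18890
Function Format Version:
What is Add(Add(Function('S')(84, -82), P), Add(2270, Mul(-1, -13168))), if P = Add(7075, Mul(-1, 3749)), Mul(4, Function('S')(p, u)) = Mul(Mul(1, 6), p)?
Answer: 18890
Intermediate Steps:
Function('S')(p, u) = Mul(Rational(3, 2), p) (Function('S')(p, u) = Mul(Rational(1, 4), Mul(Mul(1, 6), p)) = Mul(Rational(1, 4), Mul(6, p)) = Mul(Rational(3, 2), p))
P = 3326 (P = Add(7075, -3749) = 3326)
Add(Add(Function('S')(84, -82), P), Add(2270, Mul(-1, -13168))) = Add(Add(Mul(Rational(3, 2), 84), 3326), Add(2270, Mul(-1, -13168))) = Add(Add(126, 3326), Add(2270, 13168)) = Add(3452, 15438) = 18890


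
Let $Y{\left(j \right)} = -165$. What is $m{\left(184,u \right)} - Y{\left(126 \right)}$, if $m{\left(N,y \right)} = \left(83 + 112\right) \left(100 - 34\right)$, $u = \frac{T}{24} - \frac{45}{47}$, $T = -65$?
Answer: $13035$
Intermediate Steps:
$u = - \frac{4135}{1128}$ ($u = - \frac{65}{24} - \frac{45}{47} = - \frac{4135}{1128} \approx -3.6658$)
$m{\left(N,y \right)} = 12870$ ($m{\left(N,y \right)} = 195 \cdot 66 = 12870$)
$m{\left(184,u \right)} - Y{\left(126 \right)} = 12870 - -165 = 12870 + 165 = 13035$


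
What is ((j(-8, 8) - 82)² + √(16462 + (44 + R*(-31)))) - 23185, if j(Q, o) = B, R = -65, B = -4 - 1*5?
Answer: -14904 + √18521 ≈ -14768.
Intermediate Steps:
B = -9 (B = -4 - 5 = -9)
j(Q, o) = -9
((j(-8, 8) - 82)² + √(16462 + (44 + R*(-31)))) - 23185 = ((-9 - 82)² + √(16462 + (44 - 65*(-31)))) - 23185 = ((-91)² + √(16462 + (44 + 2015))) - 23185 = (8281 + √(16462 + 2059)) - 23185 = (8281 + √18521) - 23185 = -14904 + √18521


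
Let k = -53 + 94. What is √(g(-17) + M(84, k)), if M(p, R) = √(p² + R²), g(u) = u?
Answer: √(-17 + √8737) ≈ 8.7448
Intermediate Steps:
k = 41
M(p, R) = √(R² + p²)
√(g(-17) + M(84, k)) = √(-17 + √(41² + 84²)) = √(-17 + √(1681 + 7056)) = √(-17 + √8737)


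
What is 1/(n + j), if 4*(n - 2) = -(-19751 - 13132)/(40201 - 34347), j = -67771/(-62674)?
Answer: 733787192/3291491823 ≈ 0.22293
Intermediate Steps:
j = 67771/62674 (j = -67771*(-1/62674) = 67771/62674 ≈ 1.0813)
n = 79715/23416 (n = 2 + (-(-19751 - 13132)/(40201 - 34347))/4 = 2 + (-(-32883)/5854)/4 = 2 + (-1*(-32883/5854))/4 = 2 + (1/4)*(32883/5854) = 2 + 32883/23416 = 79715/23416 ≈ 3.4043)
1/(n + j) = 1/(79715/23416 + 67771/62674) = 1/(3291491823/733787192) = 733787192/3291491823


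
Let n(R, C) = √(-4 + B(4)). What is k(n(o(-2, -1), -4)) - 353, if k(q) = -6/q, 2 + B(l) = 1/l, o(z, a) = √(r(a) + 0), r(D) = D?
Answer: -353 + 12*I*√23/23 ≈ -353.0 + 2.5022*I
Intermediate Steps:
o(z, a) = √a (o(z, a) = √(a + 0) = √a)
B(l) = -2 + 1/l
n(R, C) = I*√23/2 (n(R, C) = √(-4 + (-2 + 1/4)) = √(-4 + (-2 + ¼)) = √(-4 - 7/4) = √(-23/4) = I*√23/2)
k(n(o(-2, -1), -4)) - 353 = -6*(-2*I*√23/23) - 353 = -(-12)*I*√23/23 - 353 = 12*I*√23/23 - 353 = -353 + 12*I*√23/23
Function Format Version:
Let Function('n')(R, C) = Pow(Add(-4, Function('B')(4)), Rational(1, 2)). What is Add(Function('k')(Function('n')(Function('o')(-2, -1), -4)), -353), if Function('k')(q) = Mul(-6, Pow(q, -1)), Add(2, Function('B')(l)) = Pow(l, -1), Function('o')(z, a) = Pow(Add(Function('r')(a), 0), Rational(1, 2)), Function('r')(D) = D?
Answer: Add(-353, Mul(Rational(12, 23), I, Pow(23, Rational(1, 2)))) ≈ Add(-353.00, Mul(2.5022, I))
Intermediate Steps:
Function('o')(z, a) = Pow(a, Rational(1, 2)) (Function('o')(z, a) = Pow(Add(a, 0), Rational(1, 2)) = Pow(a, Rational(1, 2)))
Function('B')(l) = Add(-2, Pow(l, -1))
Function('n')(R, C) = Mul(Rational(1, 2), I, Pow(23, Rational(1, 2))) (Function('n')(R, C) = Pow(Add(-4, Add(-2, Pow(4, -1))), Rational(1, 2)) = Pow(Add(-4, Add(-2, Rational(1, 4))), Rational(1, 2)) = Pow(Add(-4, Rational(-7, 4)), Rational(1, 2)) = Pow(Rational(-23, 4), Rational(1, 2)) = Mul(Rational(1, 2), I, Pow(23, Rational(1, 2))))
Add(Function('k')(Function('n')(Function('o')(-2, -1), -4)), -353) = Add(Mul(-6, Pow(Mul(Rational(1, 2), I, Pow(23, Rational(1, 2))), -1)), -353) = Add(Mul(-6, Mul(Rational(-2, 23), I, Pow(23, Rational(1, 2)))), -353) = Add(Mul(Rational(12, 23), I, Pow(23, Rational(1, 2))), -353) = Add(-353, Mul(Rational(12, 23), I, Pow(23, Rational(1, 2))))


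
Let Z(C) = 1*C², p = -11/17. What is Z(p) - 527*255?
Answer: -38837144/289 ≈ -1.3438e+5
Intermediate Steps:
p = -11/17 (p = -11*1/17 = -11/17 ≈ -0.64706)
Z(C) = C²
Z(p) - 527*255 = (-11/17)² - 527*255 = 121/289 - 134385 = -38837144/289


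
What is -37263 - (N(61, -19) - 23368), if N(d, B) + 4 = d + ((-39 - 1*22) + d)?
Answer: -13952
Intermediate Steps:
N(d, B) = -65 + 2*d (N(d, B) = -4 + (d + ((-39 - 1*22) + d)) = -4 + (d + ((-39 - 22) + d)) = -4 + (d + (-61 + d)) = -4 + (-61 + 2*d) = -65 + 2*d)
-37263 - (N(61, -19) - 23368) = -37263 - ((-65 + 2*61) - 23368) = -37263 - ((-65 + 122) - 23368) = -37263 - (57 - 23368) = -37263 - 1*(-23311) = -37263 + 23311 = -13952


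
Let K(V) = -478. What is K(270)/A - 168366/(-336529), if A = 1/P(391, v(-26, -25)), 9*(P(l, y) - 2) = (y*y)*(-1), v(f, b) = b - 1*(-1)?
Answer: 9973541810/336529 ≈ 29637.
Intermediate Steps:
v(f, b) = 1 + b (v(f, b) = b + 1 = 1 + b)
P(l, y) = 2 - y²/9 (P(l, y) = 2 + ((y*y)*(-1))/9 = 2 + (y²*(-1))/9 = 2 + (-y²)/9 = 2 - y²/9)
A = -1/62 (A = 1/(2 - (1 - 25)²/9) = 1/(2 - ⅑*(-24)²) = 1/(2 - ⅑*576) = 1/(2 - 64) = 1/(-62) = -1/62 ≈ -0.016129)
K(270)/A - 168366/(-336529) = -478/(-1/62) - 168366/(-336529) = -478*(-62) - 168366*(-1/336529) = 29636 + 168366/336529 = 9973541810/336529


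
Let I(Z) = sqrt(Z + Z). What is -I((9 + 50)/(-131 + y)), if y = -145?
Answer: -I*sqrt(8142)/138 ≈ -0.65386*I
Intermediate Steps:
I(Z) = sqrt(2)*sqrt(Z) (I(Z) = sqrt(2*Z) = sqrt(2)*sqrt(Z))
-I((9 + 50)/(-131 + y)) = -sqrt(2)*sqrt((9 + 50)/(-131 - 145)) = -sqrt(2)*sqrt(59/(-276)) = -sqrt(2)*sqrt(59*(-1/276)) = -sqrt(2)*sqrt(-59/276) = -sqrt(2)*I*sqrt(4071)/138 = -I*sqrt(8142)/138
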